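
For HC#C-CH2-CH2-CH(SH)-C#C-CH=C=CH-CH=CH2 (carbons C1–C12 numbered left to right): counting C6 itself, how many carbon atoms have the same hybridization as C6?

5

C6 is sp (two π bonds).
C1: sp ✓
C2: sp ✓
C3: sp3
C4: sp3
C5: sp3
C6: sp ✓
C7: sp ✓
C8: sp2
C9: sp ✓
C10: sp2
C11: sp2
C12: sp2
5 carbons are sp.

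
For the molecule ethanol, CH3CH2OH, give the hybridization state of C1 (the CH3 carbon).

sp3

C1 (the CH3 carbon): 4 σ bonds; 4 regions of electron density → sp3.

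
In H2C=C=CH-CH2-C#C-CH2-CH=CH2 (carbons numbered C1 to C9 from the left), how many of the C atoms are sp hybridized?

C1: sp2
C2: sp ✓
C3: sp2
C4: sp3
C5: sp ✓
C6: sp ✓
C7: sp3
C8: sp2
C9: sp2
C2, C5, C6 → 3 sp carbons.

3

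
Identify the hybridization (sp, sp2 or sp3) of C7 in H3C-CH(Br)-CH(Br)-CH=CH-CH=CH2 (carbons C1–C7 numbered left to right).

sp^2

C7 — 3 σ bonds, plus one π bond. Steric number 3, so sp2.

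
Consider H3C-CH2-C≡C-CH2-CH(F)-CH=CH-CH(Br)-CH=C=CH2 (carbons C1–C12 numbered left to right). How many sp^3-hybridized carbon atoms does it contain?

C1: sp3 ✓
C2: sp3 ✓
C3: sp
C4: sp
C5: sp3 ✓
C6: sp3 ✓
C7: sp2
C8: sp2
C9: sp3 ✓
C10: sp2
C11: sp
C12: sp2
C1, C2, C5, C6, C9 → 5 sp3 carbons.

5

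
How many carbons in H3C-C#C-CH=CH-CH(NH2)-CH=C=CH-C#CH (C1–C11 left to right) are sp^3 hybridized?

C1: sp3 ✓
C2: sp
C3: sp
C4: sp2
C5: sp2
C6: sp3 ✓
C7: sp2
C8: sp
C9: sp2
C10: sp
C11: sp
C1, C6 → 2 sp3 carbons.

2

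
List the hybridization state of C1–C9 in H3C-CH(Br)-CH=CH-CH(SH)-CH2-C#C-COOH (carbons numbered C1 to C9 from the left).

C1 sp3, C2 sp3, C3 sp2, C4 sp2, C5 sp3, C6 sp3, C7 sp, C8 sp, C9 sp2

C1 — 4 σ bonds. Steric number 4, so sp3.
C2 has 4 σ bonds: steric number 4 → sp3.
C3 — 3 σ bonds, plus one π bond. Steric number 3, so sp2.
C4 is sp2: 3 σ bonds, plus one π bond, 3 electron-density regions.
C5 carries 4 σ bonds, giving a steric number of 4, so it is sp3.
C6 — 4 σ bonds. Steric number 4, so sp3.
C7 has 2 σ bonds, plus two π bonds: steric number 2 → sp.
C8: 2 σ bonds, plus two π bonds; 2 regions of electron density → sp.
C9 is sp2: 3 σ bonds, plus one π bond, 3 electron-density regions.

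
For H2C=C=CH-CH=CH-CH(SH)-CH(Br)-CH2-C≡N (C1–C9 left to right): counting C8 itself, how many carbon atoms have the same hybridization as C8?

3

C8 is sp3 (only σ bonds).
C1: sp2
C2: sp
C3: sp2
C4: sp2
C5: sp2
C6: sp3 ✓
C7: sp3 ✓
C8: sp3 ✓
C9: sp
3 carbons are sp3.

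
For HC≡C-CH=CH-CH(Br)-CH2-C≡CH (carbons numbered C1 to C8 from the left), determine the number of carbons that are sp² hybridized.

2

C1: sp
C2: sp
C3: sp2 ✓
C4: sp2 ✓
C5: sp3
C6: sp3
C7: sp
C8: sp
C3, C4 → 2 sp2 carbons.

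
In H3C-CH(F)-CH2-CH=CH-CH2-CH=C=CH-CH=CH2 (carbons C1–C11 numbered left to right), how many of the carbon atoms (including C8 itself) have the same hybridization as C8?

1

C8 is sp (two π bonds).
C1: sp3
C2: sp3
C3: sp3
C4: sp2
C5: sp2
C6: sp3
C7: sp2
C8: sp ✓
C9: sp2
C10: sp2
C11: sp2
1 carbon is sp.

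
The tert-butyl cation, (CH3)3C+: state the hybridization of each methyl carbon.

Each methyl carbon: 4 σ bonds; 4 regions of electron density → sp3.

sp³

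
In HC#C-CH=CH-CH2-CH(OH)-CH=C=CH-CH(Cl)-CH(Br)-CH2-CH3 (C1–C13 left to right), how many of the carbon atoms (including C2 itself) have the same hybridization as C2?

3

C2 is sp (two π bonds).
C1: sp ✓
C2: sp ✓
C3: sp2
C4: sp2
C5: sp3
C6: sp3
C7: sp2
C8: sp ✓
C9: sp2
C10: sp3
C11: sp3
C12: sp3
C13: sp3
3 carbons are sp.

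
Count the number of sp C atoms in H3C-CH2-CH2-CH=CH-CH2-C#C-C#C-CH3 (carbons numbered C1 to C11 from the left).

4

C1: sp3
C2: sp3
C3: sp3
C4: sp2
C5: sp2
C6: sp3
C7: sp ✓
C8: sp ✓
C9: sp ✓
C10: sp ✓
C11: sp3
C7, C8, C9, C10 → 4 sp carbons.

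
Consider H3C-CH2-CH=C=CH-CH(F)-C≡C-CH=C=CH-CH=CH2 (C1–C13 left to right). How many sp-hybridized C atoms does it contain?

4

C1: sp3
C2: sp3
C3: sp2
C4: sp ✓
C5: sp2
C6: sp3
C7: sp ✓
C8: sp ✓
C9: sp2
C10: sp ✓
C11: sp2
C12: sp2
C13: sp2
C4, C7, C8, C10 → 4 sp carbons.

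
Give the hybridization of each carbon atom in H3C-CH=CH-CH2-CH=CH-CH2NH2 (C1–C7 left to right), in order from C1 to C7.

C1 sp3, C2 sp2, C3 sp2, C4 sp3, C5 sp2, C6 sp2, C7 sp3

C1 carries 4 σ bonds, giving a steric number of 4, so it is sp3.
C2 is sp2: 3 σ bonds, plus one π bond, 3 electron-density regions.
C3 (3 σ bonds, plus one π bond) has steric number 3: sp2.
C4 has 4 σ bonds: steric number 4 → sp3.
C5 carries 3 σ bonds, plus one π bond, giving a steric number of 3, so it is sp2.
C6: 3 σ bonds, plus one π bond — 3 electron domains, sp2.
C7 has 4 σ bonds: steric number 4 → sp3.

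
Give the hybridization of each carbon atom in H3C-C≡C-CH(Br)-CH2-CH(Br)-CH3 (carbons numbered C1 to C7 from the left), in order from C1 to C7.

C1 — 4 σ bonds. Steric number 4, so sp3.
C2: 2 σ bonds, plus two π bonds; 2 regions of electron density → sp.
C3 (2 σ bonds, plus two π bonds) has steric number 2: sp.
C4 has 4 σ bonds: steric number 4 → sp3.
C5 (4 σ bonds) has steric number 4: sp3.
C6: 4 σ bonds — 4 electron domains, sp3.
C7 (4 σ bonds) has steric number 4: sp3.

C1 sp3, C2 sp, C3 sp, C4 sp3, C5 sp3, C6 sp3, C7 sp3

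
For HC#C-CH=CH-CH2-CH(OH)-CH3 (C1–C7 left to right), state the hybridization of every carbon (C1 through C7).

C1 is sp: 2 σ bonds, plus two π bonds, 2 electron-density regions.
C2: 2 σ bonds, plus two π bonds — 2 electron domains, sp.
C3 has 3 σ bonds, plus one π bond: steric number 3 → sp2.
C4 is sp2: 3 σ bonds, plus one π bond, 3 electron-density regions.
C5: 4 σ bonds — 4 electron domains, sp3.
C6: 4 σ bonds; 4 regions of electron density → sp3.
C7: 4 σ bonds — 4 electron domains, sp3.

C1 sp, C2 sp, C3 sp2, C4 sp2, C5 sp3, C6 sp3, C7 sp3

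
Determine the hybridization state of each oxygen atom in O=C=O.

sp²

One σ bond + two lone pairs = steric number 3 → sp2.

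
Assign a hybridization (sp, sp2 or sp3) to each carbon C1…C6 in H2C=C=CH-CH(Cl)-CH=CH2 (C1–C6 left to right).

C1 sp2, C2 sp, C3 sp2, C4 sp3, C5 sp2, C6 sp2

C1: 3 σ bonds, plus one π bond — 3 electron domains, sp2.
C2 — 2 σ bonds, plus two π bonds. Steric number 2, so sp.
C3 has 3 σ bonds, plus one π bond: steric number 3 → sp2.
C4 — 4 σ bonds. Steric number 4, so sp3.
C5 has 3 σ bonds, plus one π bond: steric number 3 → sp2.
C6: 3 σ bonds, plus one π bond — 3 electron domains, sp2.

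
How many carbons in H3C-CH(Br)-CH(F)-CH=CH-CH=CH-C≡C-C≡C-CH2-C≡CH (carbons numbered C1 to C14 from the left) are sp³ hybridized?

4

C1: sp3 ✓
C2: sp3 ✓
C3: sp3 ✓
C4: sp2
C5: sp2
C6: sp2
C7: sp2
C8: sp
C9: sp
C10: sp
C11: sp
C12: sp3 ✓
C13: sp
C14: sp
C1, C2, C3, C12 → 4 sp3 carbons.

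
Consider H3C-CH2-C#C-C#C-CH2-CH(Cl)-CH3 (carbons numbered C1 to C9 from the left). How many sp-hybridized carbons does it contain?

4

C1: sp3
C2: sp3
C3: sp ✓
C4: sp ✓
C5: sp ✓
C6: sp ✓
C7: sp3
C8: sp3
C9: sp3
C3, C4, C5, C6 → 4 sp carbons.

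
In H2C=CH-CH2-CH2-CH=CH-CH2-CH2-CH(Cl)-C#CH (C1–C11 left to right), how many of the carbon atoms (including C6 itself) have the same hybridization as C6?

C6 is sp2 (one π bond).
C1: sp2 ✓
C2: sp2 ✓
C3: sp3
C4: sp3
C5: sp2 ✓
C6: sp2 ✓
C7: sp3
C8: sp3
C9: sp3
C10: sp
C11: sp
4 carbons are sp2.

4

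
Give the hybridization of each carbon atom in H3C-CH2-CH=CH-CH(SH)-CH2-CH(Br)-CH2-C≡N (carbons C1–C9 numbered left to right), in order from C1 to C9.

C1 sp3, C2 sp3, C3 sp2, C4 sp2, C5 sp3, C6 sp3, C7 sp3, C8 sp3, C9 sp

C1 carries 4 σ bonds, giving a steric number of 4, so it is sp3.
C2 is sp3: 4 σ bonds, 4 electron-density regions.
C3: 3 σ bonds, plus one π bond; 3 regions of electron density → sp2.
C4 (3 σ bonds, plus one π bond) has steric number 3: sp2.
C5 is sp3: 4 σ bonds, 4 electron-density regions.
C6 has 4 σ bonds: steric number 4 → sp3.
C7 (4 σ bonds) has steric number 4: sp3.
C8: 4 σ bonds; 4 regions of electron density → sp3.
C9 carries 2 σ bonds, plus two π bonds, giving a steric number of 2, so it is sp.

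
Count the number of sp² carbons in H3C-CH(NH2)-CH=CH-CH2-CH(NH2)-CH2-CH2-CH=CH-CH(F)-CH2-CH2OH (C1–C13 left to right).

4

C1: sp3
C2: sp3
C3: sp2 ✓
C4: sp2 ✓
C5: sp3
C6: sp3
C7: sp3
C8: sp3
C9: sp2 ✓
C10: sp2 ✓
C11: sp3
C12: sp3
C13: sp3
C3, C4, C9, C10 → 4 sp2 carbons.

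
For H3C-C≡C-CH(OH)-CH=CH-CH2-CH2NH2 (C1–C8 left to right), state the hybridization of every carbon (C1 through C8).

C1 sp3, C2 sp, C3 sp, C4 sp3, C5 sp2, C6 sp2, C7 sp3, C8 sp3

C1: 4 σ bonds; 4 regions of electron density → sp3.
C2 is sp: 2 σ bonds, plus two π bonds, 2 electron-density regions.
C3: 2 σ bonds, plus two π bonds; 2 regions of electron density → sp.
C4 is sp3: 4 σ bonds, 4 electron-density regions.
C5 is sp2: 3 σ bonds, plus one π bond, 3 electron-density regions.
C6: 3 σ bonds, plus one π bond; 3 regions of electron density → sp2.
C7 has 4 σ bonds: steric number 4 → sp3.
C8: 4 σ bonds; 4 regions of electron density → sp3.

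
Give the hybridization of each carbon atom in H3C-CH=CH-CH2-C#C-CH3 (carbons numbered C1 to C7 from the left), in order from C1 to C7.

C1 has 4 σ bonds: steric number 4 → sp3.
C2 is sp2: 3 σ bonds, plus one π bond, 3 electron-density regions.
C3 — 3 σ bonds, plus one π bond. Steric number 3, so sp2.
C4 is sp3: 4 σ bonds, 4 electron-density regions.
C5 has 2 σ bonds, plus two π bonds: steric number 2 → sp.
C6: 2 σ bonds, plus two π bonds — 2 electron domains, sp.
C7 is sp3: 4 σ bonds, 4 electron-density regions.

C1 sp3, C2 sp2, C3 sp2, C4 sp3, C5 sp, C6 sp, C7 sp3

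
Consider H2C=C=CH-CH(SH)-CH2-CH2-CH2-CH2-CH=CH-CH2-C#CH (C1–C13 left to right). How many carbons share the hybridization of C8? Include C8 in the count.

6

C8 is sp3 (only σ bonds).
C1: sp2
C2: sp
C3: sp2
C4: sp3 ✓
C5: sp3 ✓
C6: sp3 ✓
C7: sp3 ✓
C8: sp3 ✓
C9: sp2
C10: sp2
C11: sp3 ✓
C12: sp
C13: sp
6 carbons are sp3.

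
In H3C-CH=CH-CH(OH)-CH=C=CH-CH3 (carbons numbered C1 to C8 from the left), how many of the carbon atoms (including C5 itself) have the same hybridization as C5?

4

C5 is sp2 (one π bond).
C1: sp3
C2: sp2 ✓
C3: sp2 ✓
C4: sp3
C5: sp2 ✓
C6: sp
C7: sp2 ✓
C8: sp3
4 carbons are sp2.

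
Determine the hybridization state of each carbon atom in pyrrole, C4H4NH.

sp²

Each carbon atom carries 3 σ bonds, plus one π bond, giving a steric number of 3, so it is sp2.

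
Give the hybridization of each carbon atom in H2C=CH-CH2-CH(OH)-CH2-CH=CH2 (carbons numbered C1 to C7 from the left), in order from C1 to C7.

C1 sp2, C2 sp2, C3 sp3, C4 sp3, C5 sp3, C6 sp2, C7 sp2

C1: 3 σ bonds, plus one π bond; 3 regions of electron density → sp2.
C2 carries 3 σ bonds, plus one π bond, giving a steric number of 3, so it is sp2.
C3 is sp3: 4 σ bonds, 4 electron-density regions.
C4 has 4 σ bonds: steric number 4 → sp3.
C5 has 4 σ bonds: steric number 4 → sp3.
C6: 3 σ bonds, plus one π bond; 3 regions of electron density → sp2.
C7 is sp2: 3 σ bonds, plus one π bond, 3 electron-density regions.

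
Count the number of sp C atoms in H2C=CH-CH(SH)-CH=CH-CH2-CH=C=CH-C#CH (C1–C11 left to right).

3

C1: sp2
C2: sp2
C3: sp3
C4: sp2
C5: sp2
C6: sp3
C7: sp2
C8: sp ✓
C9: sp2
C10: sp ✓
C11: sp ✓
C8, C10, C11 → 3 sp carbons.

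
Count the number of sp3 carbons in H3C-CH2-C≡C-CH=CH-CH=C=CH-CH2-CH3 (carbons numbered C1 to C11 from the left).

C1: sp3 ✓
C2: sp3 ✓
C3: sp
C4: sp
C5: sp2
C6: sp2
C7: sp2
C8: sp
C9: sp2
C10: sp3 ✓
C11: sp3 ✓
C1, C2, C10, C11 → 4 sp3 carbons.

4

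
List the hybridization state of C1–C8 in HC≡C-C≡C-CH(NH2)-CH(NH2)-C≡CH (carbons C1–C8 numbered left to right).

C1 (2 σ bonds, plus two π bonds) has steric number 2: sp.
C2 (2 σ bonds, plus two π bonds) has steric number 2: sp.
C3 — 2 σ bonds, plus two π bonds. Steric number 2, so sp.
C4 is sp: 2 σ bonds, plus two π bonds, 2 electron-density regions.
C5: 4 σ bonds — 4 electron domains, sp3.
C6 carries 4 σ bonds, giving a steric number of 4, so it is sp3.
C7: 2 σ bonds, plus two π bonds — 2 electron domains, sp.
C8 has 2 σ bonds, plus two π bonds: steric number 2 → sp.

C1 sp, C2 sp, C3 sp, C4 sp, C5 sp3, C6 sp3, C7 sp, C8 sp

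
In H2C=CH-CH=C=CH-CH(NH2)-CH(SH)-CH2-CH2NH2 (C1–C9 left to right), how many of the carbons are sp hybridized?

C1: sp2
C2: sp2
C3: sp2
C4: sp ✓
C5: sp2
C6: sp3
C7: sp3
C8: sp3
C9: sp3
C4 → 1 sp carbon.

1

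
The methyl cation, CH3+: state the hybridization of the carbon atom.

Three σ bonds to H, empty p orbital → sp2, trigonal planar.

sp2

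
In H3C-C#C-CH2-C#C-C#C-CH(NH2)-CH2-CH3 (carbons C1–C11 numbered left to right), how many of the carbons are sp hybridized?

C1: sp3
C2: sp ✓
C3: sp ✓
C4: sp3
C5: sp ✓
C6: sp ✓
C7: sp ✓
C8: sp ✓
C9: sp3
C10: sp3
C11: sp3
C2, C3, C5, C6, C7, C8 → 6 sp carbons.

6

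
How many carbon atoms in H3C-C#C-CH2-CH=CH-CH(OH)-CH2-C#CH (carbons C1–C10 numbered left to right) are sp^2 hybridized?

2

C1: sp3
C2: sp
C3: sp
C4: sp3
C5: sp2 ✓
C6: sp2 ✓
C7: sp3
C8: sp3
C9: sp
C10: sp
C5, C6 → 2 sp2 carbons.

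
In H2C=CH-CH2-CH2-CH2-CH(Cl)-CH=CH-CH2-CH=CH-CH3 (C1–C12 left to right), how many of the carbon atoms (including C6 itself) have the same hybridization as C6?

6

C6 is sp3 (only σ bonds).
C1: sp2
C2: sp2
C3: sp3 ✓
C4: sp3 ✓
C5: sp3 ✓
C6: sp3 ✓
C7: sp2
C8: sp2
C9: sp3 ✓
C10: sp2
C11: sp2
C12: sp3 ✓
6 carbons are sp3.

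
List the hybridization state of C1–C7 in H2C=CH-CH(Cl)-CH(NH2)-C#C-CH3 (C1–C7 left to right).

C1 sp2, C2 sp2, C3 sp3, C4 sp3, C5 sp, C6 sp, C7 sp3

C1: 3 σ bonds, plus one π bond; 3 regions of electron density → sp2.
C2 — 3 σ bonds, plus one π bond. Steric number 3, so sp2.
C3 (4 σ bonds) has steric number 4: sp3.
C4: 4 σ bonds; 4 regions of electron density → sp3.
C5: 2 σ bonds, plus two π bonds; 2 regions of electron density → sp.
C6 — 2 σ bonds, plus two π bonds. Steric number 2, so sp.
C7 carries 4 σ bonds, giving a steric number of 4, so it is sp3.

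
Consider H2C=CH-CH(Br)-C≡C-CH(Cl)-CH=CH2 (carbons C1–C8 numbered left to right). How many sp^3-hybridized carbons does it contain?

C1: sp2
C2: sp2
C3: sp3 ✓
C4: sp
C5: sp
C6: sp3 ✓
C7: sp2
C8: sp2
C3, C6 → 2 sp3 carbons.

2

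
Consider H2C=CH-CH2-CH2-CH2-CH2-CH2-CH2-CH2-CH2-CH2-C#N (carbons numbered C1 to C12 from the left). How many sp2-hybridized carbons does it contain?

C1: sp2 ✓
C2: sp2 ✓
C3: sp3
C4: sp3
C5: sp3
C6: sp3
C7: sp3
C8: sp3
C9: sp3
C10: sp3
C11: sp3
C12: sp
C1, C2 → 2 sp2 carbons.

2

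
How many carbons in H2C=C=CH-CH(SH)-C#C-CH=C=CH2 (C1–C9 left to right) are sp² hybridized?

4

C1: sp2 ✓
C2: sp
C3: sp2 ✓
C4: sp3
C5: sp
C6: sp
C7: sp2 ✓
C8: sp
C9: sp2 ✓
C1, C3, C7, C9 → 4 sp2 carbons.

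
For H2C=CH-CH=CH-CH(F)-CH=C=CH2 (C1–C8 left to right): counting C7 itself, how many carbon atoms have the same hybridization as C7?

1

C7 is sp (two π bonds).
C1: sp2
C2: sp2
C3: sp2
C4: sp2
C5: sp3
C6: sp2
C7: sp ✓
C8: sp2
1 carbon is sp.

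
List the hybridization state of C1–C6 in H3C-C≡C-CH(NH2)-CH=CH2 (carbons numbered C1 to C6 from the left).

C1 sp3, C2 sp, C3 sp, C4 sp3, C5 sp2, C6 sp2

C1: 4 σ bonds — 4 electron domains, sp3.
C2: 2 σ bonds, plus two π bonds — 2 electron domains, sp.
C3 has 2 σ bonds, plus two π bonds: steric number 2 → sp.
C4 — 4 σ bonds. Steric number 4, so sp3.
C5 (3 σ bonds, plus one π bond) has steric number 3: sp2.
C6 (3 σ bonds, plus one π bond) has steric number 3: sp2.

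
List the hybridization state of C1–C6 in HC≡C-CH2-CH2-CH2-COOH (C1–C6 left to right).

C1 sp, C2 sp, C3 sp3, C4 sp3, C5 sp3, C6 sp2

C1: 2 σ bonds, plus two π bonds; 2 regions of electron density → sp.
C2: 2 σ bonds, plus two π bonds; 2 regions of electron density → sp.
C3: 4 σ bonds; 4 regions of electron density → sp3.
C4 has 4 σ bonds: steric number 4 → sp3.
C5 — 4 σ bonds. Steric number 4, so sp3.
C6 is sp2: 3 σ bonds, plus one π bond, 3 electron-density regions.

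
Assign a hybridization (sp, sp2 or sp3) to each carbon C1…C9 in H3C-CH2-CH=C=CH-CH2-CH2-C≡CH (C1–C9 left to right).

C1 is sp3: 4 σ bonds, 4 electron-density regions.
C2 (4 σ bonds) has steric number 4: sp3.
C3 — 3 σ bonds, plus one π bond. Steric number 3, so sp2.
C4 carries 2 σ bonds, plus two π bonds, giving a steric number of 2, so it is sp.
C5 is sp2: 3 σ bonds, plus one π bond, 3 electron-density regions.
C6: 4 σ bonds — 4 electron domains, sp3.
C7 has 4 σ bonds: steric number 4 → sp3.
C8 (2 σ bonds, plus two π bonds) has steric number 2: sp.
C9 (2 σ bonds, plus two π bonds) has steric number 2: sp.

C1 sp3, C2 sp3, C3 sp2, C4 sp, C5 sp2, C6 sp3, C7 sp3, C8 sp, C9 sp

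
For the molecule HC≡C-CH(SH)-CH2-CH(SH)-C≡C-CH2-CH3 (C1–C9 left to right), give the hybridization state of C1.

C1 is sp: 2 σ bonds, plus two π bonds, 2 electron-density regions.

sp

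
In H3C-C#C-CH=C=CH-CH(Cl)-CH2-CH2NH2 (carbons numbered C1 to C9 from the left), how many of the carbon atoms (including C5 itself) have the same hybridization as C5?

C5 is sp (two π bonds).
C1: sp3
C2: sp ✓
C3: sp ✓
C4: sp2
C5: sp ✓
C6: sp2
C7: sp3
C8: sp3
C9: sp3
3 carbons are sp.

3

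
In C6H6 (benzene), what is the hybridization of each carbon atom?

Every ring carbon has three σ bonds and contributes one p electron to the aromatic π system.

sp2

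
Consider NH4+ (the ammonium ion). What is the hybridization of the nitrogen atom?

Four σ bonds, no lone pair → sp3, tetrahedral.

sp³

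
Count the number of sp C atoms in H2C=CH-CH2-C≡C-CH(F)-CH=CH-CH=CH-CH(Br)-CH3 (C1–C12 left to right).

2

C1: sp2
C2: sp2
C3: sp3
C4: sp ✓
C5: sp ✓
C6: sp3
C7: sp2
C8: sp2
C9: sp2
C10: sp2
C11: sp3
C12: sp3
C4, C5 → 2 sp carbons.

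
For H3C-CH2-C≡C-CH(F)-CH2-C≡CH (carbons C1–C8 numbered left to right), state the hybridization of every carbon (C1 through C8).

C1 sp3, C2 sp3, C3 sp, C4 sp, C5 sp3, C6 sp3, C7 sp, C8 sp

C1 — 4 σ bonds. Steric number 4, so sp3.
C2 carries 4 σ bonds, giving a steric number of 4, so it is sp3.
C3 (2 σ bonds, plus two π bonds) has steric number 2: sp.
C4: 2 σ bonds, plus two π bonds; 2 regions of electron density → sp.
C5 carries 4 σ bonds, giving a steric number of 4, so it is sp3.
C6 (4 σ bonds) has steric number 4: sp3.
C7: 2 σ bonds, plus two π bonds; 2 regions of electron density → sp.
C8 (2 σ bonds, plus two π bonds) has steric number 2: sp.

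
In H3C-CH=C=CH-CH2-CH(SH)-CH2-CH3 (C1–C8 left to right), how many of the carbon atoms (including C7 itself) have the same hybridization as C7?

C7 is sp3 (only σ bonds).
C1: sp3 ✓
C2: sp2
C3: sp
C4: sp2
C5: sp3 ✓
C6: sp3 ✓
C7: sp3 ✓
C8: sp3 ✓
5 carbons are sp3.

5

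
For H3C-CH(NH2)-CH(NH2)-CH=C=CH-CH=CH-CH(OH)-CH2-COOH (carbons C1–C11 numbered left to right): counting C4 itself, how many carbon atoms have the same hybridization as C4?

C4 is sp2 (one π bond).
C1: sp3
C2: sp3
C3: sp3
C4: sp2 ✓
C5: sp
C6: sp2 ✓
C7: sp2 ✓
C8: sp2 ✓
C9: sp3
C10: sp3
C11: sp2 ✓
5 carbons are sp2.

5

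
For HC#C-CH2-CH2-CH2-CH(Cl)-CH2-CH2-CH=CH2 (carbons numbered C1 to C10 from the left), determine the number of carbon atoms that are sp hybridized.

C1: sp ✓
C2: sp ✓
C3: sp3
C4: sp3
C5: sp3
C6: sp3
C7: sp3
C8: sp3
C9: sp2
C10: sp2
C1, C2 → 2 sp carbons.

2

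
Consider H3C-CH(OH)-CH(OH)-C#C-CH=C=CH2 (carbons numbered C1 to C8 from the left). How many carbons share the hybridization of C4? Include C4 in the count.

3

C4 is sp (two π bonds).
C1: sp3
C2: sp3
C3: sp3
C4: sp ✓
C5: sp ✓
C6: sp2
C7: sp ✓
C8: sp2
3 carbons are sp.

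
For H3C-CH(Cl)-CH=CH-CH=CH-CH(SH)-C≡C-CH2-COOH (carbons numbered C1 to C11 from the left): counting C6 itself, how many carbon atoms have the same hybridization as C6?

C6 is sp2 (one π bond).
C1: sp3
C2: sp3
C3: sp2 ✓
C4: sp2 ✓
C5: sp2 ✓
C6: sp2 ✓
C7: sp3
C8: sp
C9: sp
C10: sp3
C11: sp2 ✓
5 carbons are sp2.

5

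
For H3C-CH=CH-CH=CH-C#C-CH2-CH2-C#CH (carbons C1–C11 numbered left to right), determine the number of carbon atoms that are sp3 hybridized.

C1: sp3 ✓
C2: sp2
C3: sp2
C4: sp2
C5: sp2
C6: sp
C7: sp
C8: sp3 ✓
C9: sp3 ✓
C10: sp
C11: sp
C1, C8, C9 → 3 sp3 carbons.

3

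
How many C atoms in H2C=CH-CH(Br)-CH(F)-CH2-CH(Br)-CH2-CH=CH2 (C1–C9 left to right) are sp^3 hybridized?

5

C1: sp2
C2: sp2
C3: sp3 ✓
C4: sp3 ✓
C5: sp3 ✓
C6: sp3 ✓
C7: sp3 ✓
C8: sp2
C9: sp2
C3, C4, C5, C6, C7 → 5 sp3 carbons.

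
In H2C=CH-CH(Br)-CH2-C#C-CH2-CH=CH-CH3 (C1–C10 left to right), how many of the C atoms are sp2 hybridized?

4

C1: sp2 ✓
C2: sp2 ✓
C3: sp3
C4: sp3
C5: sp
C6: sp
C7: sp3
C8: sp2 ✓
C9: sp2 ✓
C10: sp3
C1, C2, C8, C9 → 4 sp2 carbons.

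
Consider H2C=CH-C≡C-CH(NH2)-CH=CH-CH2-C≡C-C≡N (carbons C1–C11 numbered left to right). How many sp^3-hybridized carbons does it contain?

C1: sp2
C2: sp2
C3: sp
C4: sp
C5: sp3 ✓
C6: sp2
C7: sp2
C8: sp3 ✓
C9: sp
C10: sp
C11: sp
C5, C8 → 2 sp3 carbons.

2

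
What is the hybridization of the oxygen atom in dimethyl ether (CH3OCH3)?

sp³

Two σ bonds + two lone pairs = steric number 4 → sp3.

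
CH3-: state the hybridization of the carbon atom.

Three σ bonds + one lone pair = steric number 4 → sp3, pyramidal.

sp³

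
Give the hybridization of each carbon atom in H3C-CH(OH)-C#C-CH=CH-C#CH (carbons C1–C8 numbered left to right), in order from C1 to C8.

C1 is sp3: 4 σ bonds, 4 electron-density regions.
C2 (4 σ bonds) has steric number 4: sp3.
C3 is sp: 2 σ bonds, plus two π bonds, 2 electron-density regions.
C4 carries 2 σ bonds, plus two π bonds, giving a steric number of 2, so it is sp.
C5 has 3 σ bonds, plus one π bond: steric number 3 → sp2.
C6: 3 σ bonds, plus one π bond — 3 electron domains, sp2.
C7 — 2 σ bonds, plus two π bonds. Steric number 2, so sp.
C8: 2 σ bonds, plus two π bonds — 2 electron domains, sp.

C1 sp3, C2 sp3, C3 sp, C4 sp, C5 sp2, C6 sp2, C7 sp, C8 sp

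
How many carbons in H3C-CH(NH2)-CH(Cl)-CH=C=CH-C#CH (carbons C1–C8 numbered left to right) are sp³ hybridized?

3

C1: sp3 ✓
C2: sp3 ✓
C3: sp3 ✓
C4: sp2
C5: sp
C6: sp2
C7: sp
C8: sp
C1, C2, C3 → 3 sp3 carbons.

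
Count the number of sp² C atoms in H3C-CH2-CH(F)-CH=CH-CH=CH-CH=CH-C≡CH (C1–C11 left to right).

C1: sp3
C2: sp3
C3: sp3
C4: sp2 ✓
C5: sp2 ✓
C6: sp2 ✓
C7: sp2 ✓
C8: sp2 ✓
C9: sp2 ✓
C10: sp
C11: sp
C4, C5, C6, C7, C8, C9 → 6 sp2 carbons.

6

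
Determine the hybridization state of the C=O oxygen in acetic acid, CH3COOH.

The C=O oxygen is sp2: 1 σ bond and 2 lone pairs, plus one π bond, 3 electron-density regions.

sp²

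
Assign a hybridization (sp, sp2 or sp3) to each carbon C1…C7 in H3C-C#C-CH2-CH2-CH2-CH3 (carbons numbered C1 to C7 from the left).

C1 sp3, C2 sp, C3 sp, C4 sp3, C5 sp3, C6 sp3, C7 sp3

C1 carries 4 σ bonds, giving a steric number of 4, so it is sp3.
C2 carries 2 σ bonds, plus two π bonds, giving a steric number of 2, so it is sp.
C3: 2 σ bonds, plus two π bonds — 2 electron domains, sp.
C4 is sp3: 4 σ bonds, 4 electron-density regions.
C5 has 4 σ bonds: steric number 4 → sp3.
C6: 4 σ bonds; 4 regions of electron density → sp3.
C7: 4 σ bonds; 4 regions of electron density → sp3.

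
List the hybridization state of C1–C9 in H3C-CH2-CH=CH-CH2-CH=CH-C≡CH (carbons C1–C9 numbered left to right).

C1 sp3, C2 sp3, C3 sp2, C4 sp2, C5 sp3, C6 sp2, C7 sp2, C8 sp, C9 sp

C1 has 4 σ bonds: steric number 4 → sp3.
C2 — 4 σ bonds. Steric number 4, so sp3.
C3: 3 σ bonds, plus one π bond; 3 regions of electron density → sp2.
C4: 3 σ bonds, plus one π bond — 3 electron domains, sp2.
C5 (4 σ bonds) has steric number 4: sp3.
C6: 3 σ bonds, plus one π bond — 3 electron domains, sp2.
C7: 3 σ bonds, plus one π bond — 3 electron domains, sp2.
C8 is sp: 2 σ bonds, plus two π bonds, 2 electron-density regions.
C9 has 2 σ bonds, plus two π bonds: steric number 2 → sp.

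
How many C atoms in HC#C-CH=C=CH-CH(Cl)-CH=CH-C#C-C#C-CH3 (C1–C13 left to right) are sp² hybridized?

4

C1: sp
C2: sp
C3: sp2 ✓
C4: sp
C5: sp2 ✓
C6: sp3
C7: sp2 ✓
C8: sp2 ✓
C9: sp
C10: sp
C11: sp
C12: sp
C13: sp3
C3, C5, C7, C8 → 4 sp2 carbons.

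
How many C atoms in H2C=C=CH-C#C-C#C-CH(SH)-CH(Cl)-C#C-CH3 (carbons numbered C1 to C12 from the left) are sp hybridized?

C1: sp2
C2: sp ✓
C3: sp2
C4: sp ✓
C5: sp ✓
C6: sp ✓
C7: sp ✓
C8: sp3
C9: sp3
C10: sp ✓
C11: sp ✓
C12: sp3
C2, C4, C5, C6, C7, C10, C11 → 7 sp carbons.

7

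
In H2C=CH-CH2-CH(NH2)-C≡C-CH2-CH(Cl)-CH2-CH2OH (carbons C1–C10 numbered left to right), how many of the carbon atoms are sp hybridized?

C1: sp2
C2: sp2
C3: sp3
C4: sp3
C5: sp ✓
C6: sp ✓
C7: sp3
C8: sp3
C9: sp3
C10: sp3
C5, C6 → 2 sp carbons.

2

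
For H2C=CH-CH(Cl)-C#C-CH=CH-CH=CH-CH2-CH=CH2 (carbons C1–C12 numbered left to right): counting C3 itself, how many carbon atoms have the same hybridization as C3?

C3 is sp3 (only σ bonds).
C1: sp2
C2: sp2
C3: sp3 ✓
C4: sp
C5: sp
C6: sp2
C7: sp2
C8: sp2
C9: sp2
C10: sp3 ✓
C11: sp2
C12: sp2
2 carbons are sp3.

2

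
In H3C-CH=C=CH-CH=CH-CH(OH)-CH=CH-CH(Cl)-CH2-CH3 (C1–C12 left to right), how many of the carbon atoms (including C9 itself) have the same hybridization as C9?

6

C9 is sp2 (one π bond).
C1: sp3
C2: sp2 ✓
C3: sp
C4: sp2 ✓
C5: sp2 ✓
C6: sp2 ✓
C7: sp3
C8: sp2 ✓
C9: sp2 ✓
C10: sp3
C11: sp3
C12: sp3
6 carbons are sp2.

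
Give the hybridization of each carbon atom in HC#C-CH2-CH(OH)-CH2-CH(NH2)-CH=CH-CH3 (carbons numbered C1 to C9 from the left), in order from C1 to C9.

C1 is sp: 2 σ bonds, plus two π bonds, 2 electron-density regions.
C2 carries 2 σ bonds, plus two π bonds, giving a steric number of 2, so it is sp.
C3 (4 σ bonds) has steric number 4: sp3.
C4: 4 σ bonds; 4 regions of electron density → sp3.
C5 — 4 σ bonds. Steric number 4, so sp3.
C6 is sp3: 4 σ bonds, 4 electron-density regions.
C7: 3 σ bonds, plus one π bond — 3 electron domains, sp2.
C8: 3 σ bonds, plus one π bond — 3 electron domains, sp2.
C9: 4 σ bonds — 4 electron domains, sp3.

C1 sp, C2 sp, C3 sp3, C4 sp3, C5 sp3, C6 sp3, C7 sp2, C8 sp2, C9 sp3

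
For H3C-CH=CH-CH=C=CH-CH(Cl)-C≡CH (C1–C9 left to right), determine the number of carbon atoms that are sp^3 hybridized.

C1: sp3 ✓
C2: sp2
C3: sp2
C4: sp2
C5: sp
C6: sp2
C7: sp3 ✓
C8: sp
C9: sp
C1, C7 → 2 sp3 carbons.

2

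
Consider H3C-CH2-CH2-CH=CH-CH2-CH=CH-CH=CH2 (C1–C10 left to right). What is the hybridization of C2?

C2: 4 σ bonds; 4 regions of electron density → sp3.

sp3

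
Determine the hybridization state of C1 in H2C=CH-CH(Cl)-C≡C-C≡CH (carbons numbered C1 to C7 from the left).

sp²

C1 has 3 σ bonds, plus one π bond: steric number 3 → sp2.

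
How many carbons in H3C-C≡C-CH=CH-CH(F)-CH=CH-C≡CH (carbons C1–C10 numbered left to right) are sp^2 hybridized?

4

C1: sp3
C2: sp
C3: sp
C4: sp2 ✓
C5: sp2 ✓
C6: sp3
C7: sp2 ✓
C8: sp2 ✓
C9: sp
C10: sp
C4, C5, C7, C8 → 4 sp2 carbons.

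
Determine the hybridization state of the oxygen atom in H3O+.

Three σ bonds + one lone pair = steric number 4 → sp3.

sp3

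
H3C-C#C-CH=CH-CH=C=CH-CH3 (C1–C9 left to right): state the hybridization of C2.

sp

C2: 2 σ bonds, plus two π bonds; 2 regions of electron density → sp.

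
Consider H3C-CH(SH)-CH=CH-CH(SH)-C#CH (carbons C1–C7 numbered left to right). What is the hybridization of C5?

C5 carries 4 σ bonds, giving a steric number of 4, so it is sp3.

sp^3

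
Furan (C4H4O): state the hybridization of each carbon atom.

sp^2

Each carbon atom — 3 σ bonds, plus one π bond. Steric number 3, so sp2.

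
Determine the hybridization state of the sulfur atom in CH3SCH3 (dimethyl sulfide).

The sulfur atom: 2 σ bonds and 2 lone pairs — 4 electron domains, sp3.

sp3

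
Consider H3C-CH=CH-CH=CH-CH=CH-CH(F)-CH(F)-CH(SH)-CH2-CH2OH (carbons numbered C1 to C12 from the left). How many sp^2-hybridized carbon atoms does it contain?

6

C1: sp3
C2: sp2 ✓
C3: sp2 ✓
C4: sp2 ✓
C5: sp2 ✓
C6: sp2 ✓
C7: sp2 ✓
C8: sp3
C9: sp3
C10: sp3
C11: sp3
C12: sp3
C2, C3, C4, C5, C6, C7 → 6 sp2 carbons.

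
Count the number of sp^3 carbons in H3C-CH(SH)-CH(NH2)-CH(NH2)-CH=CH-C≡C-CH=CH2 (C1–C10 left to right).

4

C1: sp3 ✓
C2: sp3 ✓
C3: sp3 ✓
C4: sp3 ✓
C5: sp2
C6: sp2
C7: sp
C8: sp
C9: sp2
C10: sp2
C1, C2, C3, C4 → 4 sp3 carbons.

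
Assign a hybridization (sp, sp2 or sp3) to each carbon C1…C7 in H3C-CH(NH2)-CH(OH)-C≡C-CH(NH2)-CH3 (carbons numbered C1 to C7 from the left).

C1 sp3, C2 sp3, C3 sp3, C4 sp, C5 sp, C6 sp3, C7 sp3

C1 has 4 σ bonds: steric number 4 → sp3.
C2 has 4 σ bonds: steric number 4 → sp3.
C3 — 4 σ bonds. Steric number 4, so sp3.
C4 has 2 σ bonds, plus two π bonds: steric number 2 → sp.
C5 (2 σ bonds, plus two π bonds) has steric number 2: sp.
C6 — 4 σ bonds. Steric number 4, so sp3.
C7 (4 σ bonds) has steric number 4: sp3.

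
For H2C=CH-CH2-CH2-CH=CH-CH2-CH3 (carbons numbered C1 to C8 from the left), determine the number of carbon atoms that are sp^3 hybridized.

4

C1: sp2
C2: sp2
C3: sp3 ✓
C4: sp3 ✓
C5: sp2
C6: sp2
C7: sp3 ✓
C8: sp3 ✓
C3, C4, C7, C8 → 4 sp3 carbons.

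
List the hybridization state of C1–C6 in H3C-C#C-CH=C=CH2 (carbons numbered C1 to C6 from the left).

C1 is sp3: 4 σ bonds, 4 electron-density regions.
C2 — 2 σ bonds, plus two π bonds. Steric number 2, so sp.
C3: 2 σ bonds, plus two π bonds — 2 electron domains, sp.
C4: 3 σ bonds, plus one π bond; 3 regions of electron density → sp2.
C5: 2 σ bonds, plus two π bonds; 2 regions of electron density → sp.
C6 — 3 σ bonds, plus one π bond. Steric number 3, so sp2.

C1 sp3, C2 sp, C3 sp, C4 sp2, C5 sp, C6 sp2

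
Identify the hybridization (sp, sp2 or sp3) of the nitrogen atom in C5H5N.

sp^2

N has two σ bonds and one lone pair in the ring plane (steric number 3 → sp2); its p orbital contributes one electron to the aromatic π system via the C=N double bond.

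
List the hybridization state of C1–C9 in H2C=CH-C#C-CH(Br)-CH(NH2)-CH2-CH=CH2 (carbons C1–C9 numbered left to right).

C1 sp2, C2 sp2, C3 sp, C4 sp, C5 sp3, C6 sp3, C7 sp3, C8 sp2, C9 sp2

C1 is sp2: 3 σ bonds, plus one π bond, 3 electron-density regions.
C2 has 3 σ bonds, plus one π bond: steric number 3 → sp2.
C3 carries 2 σ bonds, plus two π bonds, giving a steric number of 2, so it is sp.
C4 is sp: 2 σ bonds, plus two π bonds, 2 electron-density regions.
C5 has 4 σ bonds: steric number 4 → sp3.
C6 has 4 σ bonds: steric number 4 → sp3.
C7 — 4 σ bonds. Steric number 4, so sp3.
C8 is sp2: 3 σ bonds, plus one π bond, 3 electron-density regions.
C9 has 3 σ bonds, plus one π bond: steric number 3 → sp2.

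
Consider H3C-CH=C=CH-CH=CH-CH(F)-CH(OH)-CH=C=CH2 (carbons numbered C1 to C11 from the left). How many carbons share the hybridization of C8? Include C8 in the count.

3

C8 is sp3 (only σ bonds).
C1: sp3 ✓
C2: sp2
C3: sp
C4: sp2
C5: sp2
C6: sp2
C7: sp3 ✓
C8: sp3 ✓
C9: sp2
C10: sp
C11: sp2
3 carbons are sp3.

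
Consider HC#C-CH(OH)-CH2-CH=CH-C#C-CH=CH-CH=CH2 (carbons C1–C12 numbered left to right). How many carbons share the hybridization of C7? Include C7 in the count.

4

C7 is sp (two π bonds).
C1: sp ✓
C2: sp ✓
C3: sp3
C4: sp3
C5: sp2
C6: sp2
C7: sp ✓
C8: sp ✓
C9: sp2
C10: sp2
C11: sp2
C12: sp2
4 carbons are sp.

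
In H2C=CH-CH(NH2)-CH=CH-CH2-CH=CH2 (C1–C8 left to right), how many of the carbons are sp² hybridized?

6

C1: sp2 ✓
C2: sp2 ✓
C3: sp3
C4: sp2 ✓
C5: sp2 ✓
C6: sp3
C7: sp2 ✓
C8: sp2 ✓
C1, C2, C4, C5, C7, C8 → 6 sp2 carbons.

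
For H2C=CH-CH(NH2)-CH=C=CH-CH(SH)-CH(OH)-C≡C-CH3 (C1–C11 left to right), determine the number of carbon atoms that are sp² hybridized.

4

C1: sp2 ✓
C2: sp2 ✓
C3: sp3
C4: sp2 ✓
C5: sp
C6: sp2 ✓
C7: sp3
C8: sp3
C9: sp
C10: sp
C11: sp3
C1, C2, C4, C6 → 4 sp2 carbons.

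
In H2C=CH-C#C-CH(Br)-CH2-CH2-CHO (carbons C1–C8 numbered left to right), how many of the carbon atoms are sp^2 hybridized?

C1: sp2 ✓
C2: sp2 ✓
C3: sp
C4: sp
C5: sp3
C6: sp3
C7: sp3
C8: sp2 ✓
C1, C2, C8 → 3 sp2 carbons.

3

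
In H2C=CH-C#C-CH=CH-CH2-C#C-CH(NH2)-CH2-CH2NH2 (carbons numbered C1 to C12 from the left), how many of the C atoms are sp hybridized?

4

C1: sp2
C2: sp2
C3: sp ✓
C4: sp ✓
C5: sp2
C6: sp2
C7: sp3
C8: sp ✓
C9: sp ✓
C10: sp3
C11: sp3
C12: sp3
C3, C4, C8, C9 → 4 sp carbons.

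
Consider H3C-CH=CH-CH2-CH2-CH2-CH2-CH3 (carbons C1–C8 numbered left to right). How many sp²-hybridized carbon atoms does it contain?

C1: sp3
C2: sp2 ✓
C3: sp2 ✓
C4: sp3
C5: sp3
C6: sp3
C7: sp3
C8: sp3
C2, C3 → 2 sp2 carbons.

2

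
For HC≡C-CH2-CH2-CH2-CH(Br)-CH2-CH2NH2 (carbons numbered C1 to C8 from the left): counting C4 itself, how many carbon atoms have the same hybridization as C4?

C4 is sp3 (only σ bonds).
C1: sp
C2: sp
C3: sp3 ✓
C4: sp3 ✓
C5: sp3 ✓
C6: sp3 ✓
C7: sp3 ✓
C8: sp3 ✓
6 carbons are sp3.

6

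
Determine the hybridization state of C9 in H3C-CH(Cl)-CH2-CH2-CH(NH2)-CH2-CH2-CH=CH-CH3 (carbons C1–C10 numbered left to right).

sp²

C9 is sp2: 3 σ bonds, plus one π bond, 3 electron-density regions.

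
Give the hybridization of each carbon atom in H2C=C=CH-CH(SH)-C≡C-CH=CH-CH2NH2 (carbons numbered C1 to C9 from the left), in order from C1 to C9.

C1 sp2, C2 sp, C3 sp2, C4 sp3, C5 sp, C6 sp, C7 sp2, C8 sp2, C9 sp3

C1 carries 3 σ bonds, plus one π bond, giving a steric number of 3, so it is sp2.
C2 — 2 σ bonds, plus two π bonds. Steric number 2, so sp.
C3: 3 σ bonds, plus one π bond; 3 regions of electron density → sp2.
C4 has 4 σ bonds: steric number 4 → sp3.
C5 — 2 σ bonds, plus two π bonds. Steric number 2, so sp.
C6 carries 2 σ bonds, plus two π bonds, giving a steric number of 2, so it is sp.
C7: 3 σ bonds, plus one π bond — 3 electron domains, sp2.
C8 — 3 σ bonds, plus one π bond. Steric number 3, so sp2.
C9 (4 σ bonds) has steric number 4: sp3.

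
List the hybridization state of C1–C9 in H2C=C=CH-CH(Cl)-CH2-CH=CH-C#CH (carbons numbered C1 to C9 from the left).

C1 sp2, C2 sp, C3 sp2, C4 sp3, C5 sp3, C6 sp2, C7 sp2, C8 sp, C9 sp

C1 — 3 σ bonds, plus one π bond. Steric number 3, so sp2.
C2: 2 σ bonds, plus two π bonds; 2 regions of electron density → sp.
C3 (3 σ bonds, plus one π bond) has steric number 3: sp2.
C4 has 4 σ bonds: steric number 4 → sp3.
C5: 4 σ bonds; 4 regions of electron density → sp3.
C6 carries 3 σ bonds, plus one π bond, giving a steric number of 3, so it is sp2.
C7 (3 σ bonds, plus one π bond) has steric number 3: sp2.
C8: 2 σ bonds, plus two π bonds; 2 regions of electron density → sp.
C9 has 2 σ bonds, plus two π bonds: steric number 2 → sp.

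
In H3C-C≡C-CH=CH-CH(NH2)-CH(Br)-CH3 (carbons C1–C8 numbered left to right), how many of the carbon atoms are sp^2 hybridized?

2

C1: sp3
C2: sp
C3: sp
C4: sp2 ✓
C5: sp2 ✓
C6: sp3
C7: sp3
C8: sp3
C4, C5 → 2 sp2 carbons.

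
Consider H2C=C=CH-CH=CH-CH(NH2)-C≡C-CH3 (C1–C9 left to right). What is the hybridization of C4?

C4 (3 σ bonds, plus one π bond) has steric number 3: sp2.

sp2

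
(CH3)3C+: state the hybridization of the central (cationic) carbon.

Three σ bonds and an empty p orbital; no lone pair → steric number 3 → sp2 and planar.

sp²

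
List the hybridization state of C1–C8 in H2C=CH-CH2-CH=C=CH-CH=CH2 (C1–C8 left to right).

C1 sp2, C2 sp2, C3 sp3, C4 sp2, C5 sp, C6 sp2, C7 sp2, C8 sp2

C1 has 3 σ bonds, plus one π bond: steric number 3 → sp2.
C2 — 3 σ bonds, plus one π bond. Steric number 3, so sp2.
C3 carries 4 σ bonds, giving a steric number of 4, so it is sp3.
C4 (3 σ bonds, plus one π bond) has steric number 3: sp2.
C5 has 2 σ bonds, plus two π bonds: steric number 2 → sp.
C6 has 3 σ bonds, plus one π bond: steric number 3 → sp2.
C7: 3 σ bonds, plus one π bond; 3 regions of electron density → sp2.
C8 carries 3 σ bonds, plus one π bond, giving a steric number of 3, so it is sp2.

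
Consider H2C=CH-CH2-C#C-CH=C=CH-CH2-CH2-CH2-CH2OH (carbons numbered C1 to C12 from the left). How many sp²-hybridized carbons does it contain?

4

C1: sp2 ✓
C2: sp2 ✓
C3: sp3
C4: sp
C5: sp
C6: sp2 ✓
C7: sp
C8: sp2 ✓
C9: sp3
C10: sp3
C11: sp3
C12: sp3
C1, C2, C6, C8 → 4 sp2 carbons.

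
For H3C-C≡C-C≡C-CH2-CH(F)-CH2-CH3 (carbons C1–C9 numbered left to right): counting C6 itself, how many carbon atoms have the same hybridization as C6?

5

C6 is sp3 (only σ bonds).
C1: sp3 ✓
C2: sp
C3: sp
C4: sp
C5: sp
C6: sp3 ✓
C7: sp3 ✓
C8: sp3 ✓
C9: sp3 ✓
5 carbons are sp3.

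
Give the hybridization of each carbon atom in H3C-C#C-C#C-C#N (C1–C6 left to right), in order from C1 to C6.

C1 — 4 σ bonds. Steric number 4, so sp3.
C2 has 2 σ bonds, plus two π bonds: steric number 2 → sp.
C3 is sp: 2 σ bonds, plus two π bonds, 2 electron-density regions.
C4 carries 2 σ bonds, plus two π bonds, giving a steric number of 2, so it is sp.
C5 is sp: 2 σ bonds, plus two π bonds, 2 electron-density regions.
C6 has 2 σ bonds, plus two π bonds: steric number 2 → sp.

C1 sp3, C2 sp, C3 sp, C4 sp, C5 sp, C6 sp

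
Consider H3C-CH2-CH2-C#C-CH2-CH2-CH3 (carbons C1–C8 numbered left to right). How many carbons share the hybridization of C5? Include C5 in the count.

C5 is sp (two π bonds).
C1: sp3
C2: sp3
C3: sp3
C4: sp ✓
C5: sp ✓
C6: sp3
C7: sp3
C8: sp3
2 carbons are sp.

2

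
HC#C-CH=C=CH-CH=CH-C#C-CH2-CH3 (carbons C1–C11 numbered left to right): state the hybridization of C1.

C1 is sp: 2 σ bonds, plus two π bonds, 2 electron-density regions.

sp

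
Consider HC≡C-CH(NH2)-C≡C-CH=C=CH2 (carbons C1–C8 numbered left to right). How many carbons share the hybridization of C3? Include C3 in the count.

1

C3 is sp3 (only σ bonds).
C1: sp
C2: sp
C3: sp3 ✓
C4: sp
C5: sp
C6: sp2
C7: sp
C8: sp2
1 carbon is sp3.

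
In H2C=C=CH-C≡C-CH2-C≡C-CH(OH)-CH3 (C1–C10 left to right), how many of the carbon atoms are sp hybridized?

C1: sp2
C2: sp ✓
C3: sp2
C4: sp ✓
C5: sp ✓
C6: sp3
C7: sp ✓
C8: sp ✓
C9: sp3
C10: sp3
C2, C4, C5, C7, C8 → 5 sp carbons.

5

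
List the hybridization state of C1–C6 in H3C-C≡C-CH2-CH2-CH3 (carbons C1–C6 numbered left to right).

C1 sp3, C2 sp, C3 sp, C4 sp3, C5 sp3, C6 sp3

C1 carries 4 σ bonds, giving a steric number of 4, so it is sp3.
C2: 2 σ bonds, plus two π bonds — 2 electron domains, sp.
C3 has 2 σ bonds, plus two π bonds: steric number 2 → sp.
C4 — 4 σ bonds. Steric number 4, so sp3.
C5 — 4 σ bonds. Steric number 4, so sp3.
C6 is sp3: 4 σ bonds, 4 electron-density regions.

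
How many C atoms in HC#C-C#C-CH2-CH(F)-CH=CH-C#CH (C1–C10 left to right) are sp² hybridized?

2

C1: sp
C2: sp
C3: sp
C4: sp
C5: sp3
C6: sp3
C7: sp2 ✓
C8: sp2 ✓
C9: sp
C10: sp
C7, C8 → 2 sp2 carbons.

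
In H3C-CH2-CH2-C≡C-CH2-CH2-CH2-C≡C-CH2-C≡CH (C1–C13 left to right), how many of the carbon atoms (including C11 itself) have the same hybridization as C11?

7

C11 is sp3 (only σ bonds).
C1: sp3 ✓
C2: sp3 ✓
C3: sp3 ✓
C4: sp
C5: sp
C6: sp3 ✓
C7: sp3 ✓
C8: sp3 ✓
C9: sp
C10: sp
C11: sp3 ✓
C12: sp
C13: sp
7 carbons are sp3.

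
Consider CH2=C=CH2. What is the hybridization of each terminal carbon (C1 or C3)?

sp^2

Each terminal carbon (C1 or C3) (3 σ bonds, plus one π bond) has steric number 3: sp2.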